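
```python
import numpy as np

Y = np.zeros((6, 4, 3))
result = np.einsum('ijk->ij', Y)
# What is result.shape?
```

(6, 4)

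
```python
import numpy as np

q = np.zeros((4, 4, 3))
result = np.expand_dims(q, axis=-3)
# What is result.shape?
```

(4, 1, 4, 3)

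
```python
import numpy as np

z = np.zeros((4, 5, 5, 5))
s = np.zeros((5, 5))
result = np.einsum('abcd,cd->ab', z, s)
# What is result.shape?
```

(4, 5)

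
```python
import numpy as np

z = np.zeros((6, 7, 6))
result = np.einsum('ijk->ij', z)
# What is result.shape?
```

(6, 7)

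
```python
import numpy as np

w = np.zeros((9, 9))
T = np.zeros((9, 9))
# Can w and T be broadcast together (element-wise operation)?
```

Yes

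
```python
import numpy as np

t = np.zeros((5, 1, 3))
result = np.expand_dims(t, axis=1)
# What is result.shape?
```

(5, 1, 1, 3)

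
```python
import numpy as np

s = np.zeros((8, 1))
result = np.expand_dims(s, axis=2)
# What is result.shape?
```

(8, 1, 1)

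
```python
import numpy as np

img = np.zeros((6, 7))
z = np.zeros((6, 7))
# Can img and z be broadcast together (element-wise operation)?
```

Yes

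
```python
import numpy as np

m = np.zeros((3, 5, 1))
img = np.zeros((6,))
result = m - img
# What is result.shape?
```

(3, 5, 6)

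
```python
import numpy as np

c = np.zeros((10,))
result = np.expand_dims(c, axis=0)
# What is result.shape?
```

(1, 10)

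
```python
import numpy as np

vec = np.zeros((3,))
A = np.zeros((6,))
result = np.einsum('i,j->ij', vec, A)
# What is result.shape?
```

(3, 6)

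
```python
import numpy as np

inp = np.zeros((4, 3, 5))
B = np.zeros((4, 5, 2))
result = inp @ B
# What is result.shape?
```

(4, 3, 2)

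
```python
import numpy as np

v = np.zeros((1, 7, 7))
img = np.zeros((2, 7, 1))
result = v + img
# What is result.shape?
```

(2, 7, 7)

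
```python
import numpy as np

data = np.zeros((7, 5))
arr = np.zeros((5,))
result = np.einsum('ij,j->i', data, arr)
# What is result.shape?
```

(7,)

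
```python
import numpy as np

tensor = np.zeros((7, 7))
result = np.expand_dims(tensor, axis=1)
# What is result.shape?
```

(7, 1, 7)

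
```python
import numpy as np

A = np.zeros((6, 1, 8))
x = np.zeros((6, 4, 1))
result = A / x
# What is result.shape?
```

(6, 4, 8)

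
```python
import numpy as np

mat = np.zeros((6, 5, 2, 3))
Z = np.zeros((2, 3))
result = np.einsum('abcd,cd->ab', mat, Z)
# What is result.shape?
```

(6, 5)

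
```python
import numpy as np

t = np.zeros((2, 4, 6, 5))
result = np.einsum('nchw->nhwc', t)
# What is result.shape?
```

(2, 6, 5, 4)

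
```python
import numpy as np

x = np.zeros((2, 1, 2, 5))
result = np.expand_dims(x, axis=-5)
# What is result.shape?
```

(1, 2, 1, 2, 5)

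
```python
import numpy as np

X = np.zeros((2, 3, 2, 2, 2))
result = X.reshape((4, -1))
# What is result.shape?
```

(4, 12)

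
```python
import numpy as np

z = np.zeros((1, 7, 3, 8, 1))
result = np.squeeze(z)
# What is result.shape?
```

(7, 3, 8)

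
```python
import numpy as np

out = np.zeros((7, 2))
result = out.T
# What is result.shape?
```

(2, 7)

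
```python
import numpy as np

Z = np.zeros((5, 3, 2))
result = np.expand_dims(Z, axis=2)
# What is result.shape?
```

(5, 3, 1, 2)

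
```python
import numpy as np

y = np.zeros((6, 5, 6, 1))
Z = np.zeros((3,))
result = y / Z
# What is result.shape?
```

(6, 5, 6, 3)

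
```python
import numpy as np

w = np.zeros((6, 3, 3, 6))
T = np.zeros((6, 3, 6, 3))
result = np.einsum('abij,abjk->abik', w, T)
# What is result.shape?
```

(6, 3, 3, 3)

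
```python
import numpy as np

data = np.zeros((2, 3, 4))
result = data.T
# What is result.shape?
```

(4, 3, 2)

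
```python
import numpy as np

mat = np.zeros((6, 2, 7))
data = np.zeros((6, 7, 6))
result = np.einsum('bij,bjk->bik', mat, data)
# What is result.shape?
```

(6, 2, 6)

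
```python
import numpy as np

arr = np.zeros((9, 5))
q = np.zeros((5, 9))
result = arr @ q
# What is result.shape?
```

(9, 9)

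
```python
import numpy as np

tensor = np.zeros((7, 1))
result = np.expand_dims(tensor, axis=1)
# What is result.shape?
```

(7, 1, 1)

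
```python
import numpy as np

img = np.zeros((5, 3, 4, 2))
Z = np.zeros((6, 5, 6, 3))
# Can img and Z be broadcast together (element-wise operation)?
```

No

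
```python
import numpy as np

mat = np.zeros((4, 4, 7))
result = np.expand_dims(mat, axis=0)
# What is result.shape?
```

(1, 4, 4, 7)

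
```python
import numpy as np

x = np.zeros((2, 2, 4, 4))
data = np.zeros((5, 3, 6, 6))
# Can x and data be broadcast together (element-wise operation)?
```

No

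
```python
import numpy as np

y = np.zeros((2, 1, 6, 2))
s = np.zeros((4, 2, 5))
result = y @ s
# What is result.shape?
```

(2, 4, 6, 5)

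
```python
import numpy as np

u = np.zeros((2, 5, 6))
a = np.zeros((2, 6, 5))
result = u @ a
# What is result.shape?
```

(2, 5, 5)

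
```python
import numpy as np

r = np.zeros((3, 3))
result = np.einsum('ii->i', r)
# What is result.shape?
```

(3,)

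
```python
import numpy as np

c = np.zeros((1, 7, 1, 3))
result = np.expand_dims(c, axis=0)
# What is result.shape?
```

(1, 1, 7, 1, 3)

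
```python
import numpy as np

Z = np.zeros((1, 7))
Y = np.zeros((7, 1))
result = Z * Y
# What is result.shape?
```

(7, 7)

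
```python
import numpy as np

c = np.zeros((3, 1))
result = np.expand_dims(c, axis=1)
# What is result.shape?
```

(3, 1, 1)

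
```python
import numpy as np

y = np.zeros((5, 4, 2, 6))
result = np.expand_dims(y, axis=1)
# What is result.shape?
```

(5, 1, 4, 2, 6)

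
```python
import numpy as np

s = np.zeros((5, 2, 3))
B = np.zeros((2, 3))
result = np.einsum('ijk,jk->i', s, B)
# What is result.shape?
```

(5,)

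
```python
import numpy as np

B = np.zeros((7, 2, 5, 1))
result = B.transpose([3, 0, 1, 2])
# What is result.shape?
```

(1, 7, 2, 5)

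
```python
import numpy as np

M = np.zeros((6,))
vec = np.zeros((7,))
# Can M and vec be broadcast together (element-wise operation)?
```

No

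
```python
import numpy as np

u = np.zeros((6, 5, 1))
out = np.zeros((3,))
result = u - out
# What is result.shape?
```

(6, 5, 3)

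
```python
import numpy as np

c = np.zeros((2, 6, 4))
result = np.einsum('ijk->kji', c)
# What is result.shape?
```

(4, 6, 2)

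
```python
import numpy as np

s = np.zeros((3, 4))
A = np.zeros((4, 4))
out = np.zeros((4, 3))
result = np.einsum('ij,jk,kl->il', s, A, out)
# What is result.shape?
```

(3, 3)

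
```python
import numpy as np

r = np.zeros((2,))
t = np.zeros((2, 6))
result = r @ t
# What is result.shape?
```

(6,)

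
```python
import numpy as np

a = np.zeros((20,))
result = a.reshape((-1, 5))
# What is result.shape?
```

(4, 5)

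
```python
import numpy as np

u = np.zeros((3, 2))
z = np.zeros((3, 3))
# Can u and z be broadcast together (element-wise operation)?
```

No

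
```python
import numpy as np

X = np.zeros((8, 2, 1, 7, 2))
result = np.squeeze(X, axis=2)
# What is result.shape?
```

(8, 2, 7, 2)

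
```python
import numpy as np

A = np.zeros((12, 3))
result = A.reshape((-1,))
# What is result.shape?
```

(36,)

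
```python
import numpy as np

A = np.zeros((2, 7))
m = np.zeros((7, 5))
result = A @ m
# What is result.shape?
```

(2, 5)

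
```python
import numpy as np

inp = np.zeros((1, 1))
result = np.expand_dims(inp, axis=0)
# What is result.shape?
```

(1, 1, 1)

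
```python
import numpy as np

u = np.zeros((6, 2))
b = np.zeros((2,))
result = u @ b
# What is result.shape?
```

(6,)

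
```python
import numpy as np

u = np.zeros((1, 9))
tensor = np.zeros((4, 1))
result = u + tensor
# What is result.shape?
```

(4, 9)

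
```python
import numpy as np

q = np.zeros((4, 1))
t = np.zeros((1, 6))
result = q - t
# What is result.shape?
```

(4, 6)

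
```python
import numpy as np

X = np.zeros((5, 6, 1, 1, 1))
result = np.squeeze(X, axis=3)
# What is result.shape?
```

(5, 6, 1, 1)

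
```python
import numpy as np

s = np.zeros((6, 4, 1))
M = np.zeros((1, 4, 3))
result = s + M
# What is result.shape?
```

(6, 4, 3)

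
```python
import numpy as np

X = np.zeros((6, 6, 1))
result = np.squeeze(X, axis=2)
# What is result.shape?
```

(6, 6)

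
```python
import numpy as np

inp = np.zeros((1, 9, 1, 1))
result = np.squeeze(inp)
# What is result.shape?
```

(9,)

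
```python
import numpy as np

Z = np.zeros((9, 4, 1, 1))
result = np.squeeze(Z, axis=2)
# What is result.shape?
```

(9, 4, 1)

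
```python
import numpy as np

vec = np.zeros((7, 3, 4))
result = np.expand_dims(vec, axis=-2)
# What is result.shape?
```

(7, 3, 1, 4)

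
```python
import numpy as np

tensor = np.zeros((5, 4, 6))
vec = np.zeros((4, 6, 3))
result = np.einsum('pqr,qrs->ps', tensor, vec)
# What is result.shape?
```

(5, 3)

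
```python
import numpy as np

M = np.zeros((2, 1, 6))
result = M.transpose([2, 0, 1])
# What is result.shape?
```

(6, 2, 1)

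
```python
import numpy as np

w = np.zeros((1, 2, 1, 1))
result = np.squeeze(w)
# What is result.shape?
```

(2,)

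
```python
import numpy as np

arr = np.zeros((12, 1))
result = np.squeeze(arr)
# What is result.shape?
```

(12,)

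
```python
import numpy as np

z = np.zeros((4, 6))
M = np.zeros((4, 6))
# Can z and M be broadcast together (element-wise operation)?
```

Yes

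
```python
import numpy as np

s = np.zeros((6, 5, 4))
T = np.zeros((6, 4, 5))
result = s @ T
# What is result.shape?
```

(6, 5, 5)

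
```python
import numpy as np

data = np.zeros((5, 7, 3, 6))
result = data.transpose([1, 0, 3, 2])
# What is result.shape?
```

(7, 5, 6, 3)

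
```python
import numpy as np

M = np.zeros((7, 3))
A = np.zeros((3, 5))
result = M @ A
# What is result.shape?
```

(7, 5)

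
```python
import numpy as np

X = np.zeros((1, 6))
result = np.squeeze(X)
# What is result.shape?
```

(6,)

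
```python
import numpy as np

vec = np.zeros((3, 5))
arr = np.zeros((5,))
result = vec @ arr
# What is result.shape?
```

(3,)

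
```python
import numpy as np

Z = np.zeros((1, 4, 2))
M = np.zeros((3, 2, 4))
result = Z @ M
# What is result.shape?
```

(3, 4, 4)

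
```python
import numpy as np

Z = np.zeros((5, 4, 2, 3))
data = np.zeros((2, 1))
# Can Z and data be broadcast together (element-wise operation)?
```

Yes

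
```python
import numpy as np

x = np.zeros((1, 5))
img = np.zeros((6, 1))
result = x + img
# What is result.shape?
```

(6, 5)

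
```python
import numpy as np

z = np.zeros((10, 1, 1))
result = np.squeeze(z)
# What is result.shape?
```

(10,)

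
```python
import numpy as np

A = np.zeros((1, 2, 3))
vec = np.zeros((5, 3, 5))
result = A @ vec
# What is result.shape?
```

(5, 2, 5)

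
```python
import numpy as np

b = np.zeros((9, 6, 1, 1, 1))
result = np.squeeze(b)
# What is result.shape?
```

(9, 6)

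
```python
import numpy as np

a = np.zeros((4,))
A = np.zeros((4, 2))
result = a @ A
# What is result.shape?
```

(2,)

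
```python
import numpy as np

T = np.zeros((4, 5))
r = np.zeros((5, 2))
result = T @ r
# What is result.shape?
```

(4, 2)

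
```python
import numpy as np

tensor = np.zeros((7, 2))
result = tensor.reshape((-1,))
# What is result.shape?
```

(14,)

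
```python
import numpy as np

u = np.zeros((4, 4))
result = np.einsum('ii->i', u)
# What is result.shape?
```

(4,)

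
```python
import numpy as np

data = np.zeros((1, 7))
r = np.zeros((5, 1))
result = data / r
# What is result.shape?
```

(5, 7)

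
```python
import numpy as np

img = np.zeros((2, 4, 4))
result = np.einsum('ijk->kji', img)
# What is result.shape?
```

(4, 4, 2)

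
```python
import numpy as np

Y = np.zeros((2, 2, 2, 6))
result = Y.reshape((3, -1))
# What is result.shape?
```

(3, 16)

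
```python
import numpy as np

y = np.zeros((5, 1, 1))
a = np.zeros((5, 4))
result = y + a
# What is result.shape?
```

(5, 5, 4)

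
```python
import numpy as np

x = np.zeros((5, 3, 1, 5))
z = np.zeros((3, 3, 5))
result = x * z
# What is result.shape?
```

(5, 3, 3, 5)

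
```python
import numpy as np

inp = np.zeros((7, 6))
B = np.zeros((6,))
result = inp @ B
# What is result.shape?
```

(7,)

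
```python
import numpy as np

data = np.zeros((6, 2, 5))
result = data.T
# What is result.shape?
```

(5, 2, 6)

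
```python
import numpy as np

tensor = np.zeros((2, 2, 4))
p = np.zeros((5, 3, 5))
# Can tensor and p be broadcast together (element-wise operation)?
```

No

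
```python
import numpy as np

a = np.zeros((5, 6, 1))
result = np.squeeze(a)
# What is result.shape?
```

(5, 6)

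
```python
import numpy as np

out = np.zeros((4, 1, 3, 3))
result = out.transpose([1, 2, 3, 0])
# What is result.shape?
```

(1, 3, 3, 4)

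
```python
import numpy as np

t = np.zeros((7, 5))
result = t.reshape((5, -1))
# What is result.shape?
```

(5, 7)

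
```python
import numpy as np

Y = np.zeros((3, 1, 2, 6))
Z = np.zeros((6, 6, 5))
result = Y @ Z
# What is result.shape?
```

(3, 6, 2, 5)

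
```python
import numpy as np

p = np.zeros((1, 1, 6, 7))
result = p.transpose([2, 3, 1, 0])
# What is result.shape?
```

(6, 7, 1, 1)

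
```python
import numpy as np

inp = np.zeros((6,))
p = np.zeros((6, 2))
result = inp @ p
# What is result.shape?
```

(2,)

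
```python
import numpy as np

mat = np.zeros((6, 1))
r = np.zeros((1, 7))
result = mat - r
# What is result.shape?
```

(6, 7)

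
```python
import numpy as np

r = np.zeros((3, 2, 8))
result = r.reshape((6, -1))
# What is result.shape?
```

(6, 8)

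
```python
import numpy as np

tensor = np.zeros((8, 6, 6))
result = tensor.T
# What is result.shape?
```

(6, 6, 8)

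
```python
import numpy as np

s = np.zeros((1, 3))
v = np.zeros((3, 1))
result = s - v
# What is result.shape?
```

(3, 3)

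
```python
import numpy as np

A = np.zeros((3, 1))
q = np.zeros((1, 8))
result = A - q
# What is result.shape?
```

(3, 8)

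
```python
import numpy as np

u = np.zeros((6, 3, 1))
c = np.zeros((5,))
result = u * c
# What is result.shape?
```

(6, 3, 5)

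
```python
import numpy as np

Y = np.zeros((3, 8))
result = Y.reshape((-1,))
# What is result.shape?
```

(24,)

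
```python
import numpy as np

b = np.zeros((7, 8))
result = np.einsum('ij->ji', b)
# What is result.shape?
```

(8, 7)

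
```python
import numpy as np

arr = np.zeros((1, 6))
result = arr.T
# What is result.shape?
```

(6, 1)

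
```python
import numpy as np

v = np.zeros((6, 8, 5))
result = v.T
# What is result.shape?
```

(5, 8, 6)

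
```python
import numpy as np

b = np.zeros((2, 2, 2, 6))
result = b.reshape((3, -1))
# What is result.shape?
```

(3, 16)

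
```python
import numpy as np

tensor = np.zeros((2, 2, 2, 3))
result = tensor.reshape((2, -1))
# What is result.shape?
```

(2, 12)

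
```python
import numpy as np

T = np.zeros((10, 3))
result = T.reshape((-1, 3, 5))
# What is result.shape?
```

(2, 3, 5)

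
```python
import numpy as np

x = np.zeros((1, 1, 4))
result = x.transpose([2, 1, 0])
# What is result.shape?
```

(4, 1, 1)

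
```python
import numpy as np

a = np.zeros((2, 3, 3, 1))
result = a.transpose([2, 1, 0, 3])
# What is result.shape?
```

(3, 3, 2, 1)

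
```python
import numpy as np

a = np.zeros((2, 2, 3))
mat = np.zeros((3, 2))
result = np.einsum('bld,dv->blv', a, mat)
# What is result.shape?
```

(2, 2, 2)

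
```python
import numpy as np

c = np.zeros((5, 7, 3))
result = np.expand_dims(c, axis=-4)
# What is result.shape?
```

(1, 5, 7, 3)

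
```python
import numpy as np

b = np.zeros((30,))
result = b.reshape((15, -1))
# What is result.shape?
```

(15, 2)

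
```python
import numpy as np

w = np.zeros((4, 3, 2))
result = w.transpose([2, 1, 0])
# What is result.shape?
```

(2, 3, 4)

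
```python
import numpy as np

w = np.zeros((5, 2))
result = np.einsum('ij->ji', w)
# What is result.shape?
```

(2, 5)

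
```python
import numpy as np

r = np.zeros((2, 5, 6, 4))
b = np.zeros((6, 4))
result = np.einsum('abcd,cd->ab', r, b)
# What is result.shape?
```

(2, 5)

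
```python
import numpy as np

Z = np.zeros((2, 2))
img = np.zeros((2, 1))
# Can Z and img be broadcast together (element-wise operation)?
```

Yes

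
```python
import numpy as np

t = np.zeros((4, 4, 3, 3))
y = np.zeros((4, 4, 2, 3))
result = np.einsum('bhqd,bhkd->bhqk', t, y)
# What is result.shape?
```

(4, 4, 3, 2)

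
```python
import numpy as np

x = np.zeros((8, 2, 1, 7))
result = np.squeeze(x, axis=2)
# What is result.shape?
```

(8, 2, 7)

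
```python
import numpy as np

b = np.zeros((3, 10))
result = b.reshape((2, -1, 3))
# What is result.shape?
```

(2, 5, 3)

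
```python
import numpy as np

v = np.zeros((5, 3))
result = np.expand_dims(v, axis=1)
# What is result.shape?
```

(5, 1, 3)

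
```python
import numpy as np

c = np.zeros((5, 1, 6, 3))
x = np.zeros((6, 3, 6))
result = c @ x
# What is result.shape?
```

(5, 6, 6, 6)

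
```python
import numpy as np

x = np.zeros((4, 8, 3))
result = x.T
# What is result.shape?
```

(3, 8, 4)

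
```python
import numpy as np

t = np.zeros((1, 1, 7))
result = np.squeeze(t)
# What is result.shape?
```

(7,)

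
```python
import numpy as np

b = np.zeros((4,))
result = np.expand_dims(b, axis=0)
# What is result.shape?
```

(1, 4)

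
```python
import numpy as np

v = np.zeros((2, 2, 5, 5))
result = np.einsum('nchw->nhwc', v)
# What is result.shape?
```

(2, 5, 5, 2)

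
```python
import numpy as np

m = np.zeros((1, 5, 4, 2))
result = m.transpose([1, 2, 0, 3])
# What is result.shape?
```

(5, 4, 1, 2)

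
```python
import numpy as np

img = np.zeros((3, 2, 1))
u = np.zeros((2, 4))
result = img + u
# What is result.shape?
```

(3, 2, 4)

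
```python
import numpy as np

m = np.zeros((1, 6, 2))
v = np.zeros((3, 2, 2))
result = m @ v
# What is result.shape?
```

(3, 6, 2)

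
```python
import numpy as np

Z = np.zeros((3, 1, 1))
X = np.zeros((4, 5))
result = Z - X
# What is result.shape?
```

(3, 4, 5)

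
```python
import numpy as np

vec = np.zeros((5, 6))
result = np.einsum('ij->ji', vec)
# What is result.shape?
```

(6, 5)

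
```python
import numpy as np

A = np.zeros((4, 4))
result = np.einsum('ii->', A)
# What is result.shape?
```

()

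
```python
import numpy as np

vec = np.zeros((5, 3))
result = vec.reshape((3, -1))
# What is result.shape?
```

(3, 5)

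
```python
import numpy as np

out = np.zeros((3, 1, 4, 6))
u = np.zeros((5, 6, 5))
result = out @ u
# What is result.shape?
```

(3, 5, 4, 5)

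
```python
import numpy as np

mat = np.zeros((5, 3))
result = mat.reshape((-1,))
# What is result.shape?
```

(15,)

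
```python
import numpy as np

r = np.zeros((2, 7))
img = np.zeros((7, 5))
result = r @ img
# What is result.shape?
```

(2, 5)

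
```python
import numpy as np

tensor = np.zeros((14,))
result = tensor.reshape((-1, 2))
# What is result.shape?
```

(7, 2)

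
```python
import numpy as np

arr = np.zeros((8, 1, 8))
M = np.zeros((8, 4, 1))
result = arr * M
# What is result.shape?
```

(8, 4, 8)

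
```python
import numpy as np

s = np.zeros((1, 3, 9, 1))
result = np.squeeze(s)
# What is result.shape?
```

(3, 9)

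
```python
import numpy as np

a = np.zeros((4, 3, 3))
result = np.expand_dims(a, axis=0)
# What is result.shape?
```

(1, 4, 3, 3)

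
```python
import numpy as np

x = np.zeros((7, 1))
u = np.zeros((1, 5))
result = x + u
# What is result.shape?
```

(7, 5)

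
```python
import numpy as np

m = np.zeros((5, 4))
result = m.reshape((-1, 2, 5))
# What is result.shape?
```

(2, 2, 5)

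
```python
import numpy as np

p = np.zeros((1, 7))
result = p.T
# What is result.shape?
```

(7, 1)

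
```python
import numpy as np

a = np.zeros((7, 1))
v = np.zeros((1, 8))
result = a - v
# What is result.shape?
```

(7, 8)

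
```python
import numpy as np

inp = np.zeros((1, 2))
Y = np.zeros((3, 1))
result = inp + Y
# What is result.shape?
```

(3, 2)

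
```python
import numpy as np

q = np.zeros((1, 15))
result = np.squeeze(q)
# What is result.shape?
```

(15,)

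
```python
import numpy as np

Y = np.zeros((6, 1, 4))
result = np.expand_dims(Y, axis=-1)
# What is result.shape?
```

(6, 1, 4, 1)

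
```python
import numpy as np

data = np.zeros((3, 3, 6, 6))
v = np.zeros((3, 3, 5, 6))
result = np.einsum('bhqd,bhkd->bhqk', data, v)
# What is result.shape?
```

(3, 3, 6, 5)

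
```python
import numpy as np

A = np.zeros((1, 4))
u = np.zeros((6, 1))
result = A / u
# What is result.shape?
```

(6, 4)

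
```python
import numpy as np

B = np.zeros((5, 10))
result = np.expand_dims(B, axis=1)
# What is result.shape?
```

(5, 1, 10)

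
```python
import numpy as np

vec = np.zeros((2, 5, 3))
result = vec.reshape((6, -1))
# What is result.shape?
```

(6, 5)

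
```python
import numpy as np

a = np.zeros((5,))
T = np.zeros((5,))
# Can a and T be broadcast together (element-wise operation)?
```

Yes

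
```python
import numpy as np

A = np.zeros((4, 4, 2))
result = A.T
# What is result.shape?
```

(2, 4, 4)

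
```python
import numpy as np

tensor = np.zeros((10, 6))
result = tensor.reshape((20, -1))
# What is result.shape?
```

(20, 3)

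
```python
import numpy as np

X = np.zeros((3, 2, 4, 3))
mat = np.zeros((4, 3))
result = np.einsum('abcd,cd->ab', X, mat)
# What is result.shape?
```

(3, 2)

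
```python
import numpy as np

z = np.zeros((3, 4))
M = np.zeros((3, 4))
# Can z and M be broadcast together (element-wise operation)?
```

Yes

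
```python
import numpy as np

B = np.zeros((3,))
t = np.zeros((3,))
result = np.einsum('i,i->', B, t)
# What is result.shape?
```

()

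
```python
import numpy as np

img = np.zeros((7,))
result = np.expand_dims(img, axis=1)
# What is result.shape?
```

(7, 1)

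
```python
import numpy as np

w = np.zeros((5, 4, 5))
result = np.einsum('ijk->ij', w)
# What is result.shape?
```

(5, 4)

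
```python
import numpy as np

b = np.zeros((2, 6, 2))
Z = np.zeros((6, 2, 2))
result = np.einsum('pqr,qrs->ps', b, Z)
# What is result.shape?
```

(2, 2)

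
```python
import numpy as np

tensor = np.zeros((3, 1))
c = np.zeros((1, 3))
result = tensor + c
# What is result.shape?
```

(3, 3)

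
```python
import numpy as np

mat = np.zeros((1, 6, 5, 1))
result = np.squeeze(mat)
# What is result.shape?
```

(6, 5)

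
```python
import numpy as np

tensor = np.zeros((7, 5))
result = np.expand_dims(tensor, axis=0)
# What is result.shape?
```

(1, 7, 5)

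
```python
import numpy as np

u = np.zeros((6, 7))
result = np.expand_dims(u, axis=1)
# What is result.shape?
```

(6, 1, 7)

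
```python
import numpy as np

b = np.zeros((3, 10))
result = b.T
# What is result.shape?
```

(10, 3)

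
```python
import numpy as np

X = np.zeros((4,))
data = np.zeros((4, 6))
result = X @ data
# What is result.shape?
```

(6,)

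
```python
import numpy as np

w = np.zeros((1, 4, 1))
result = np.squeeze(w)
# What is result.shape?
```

(4,)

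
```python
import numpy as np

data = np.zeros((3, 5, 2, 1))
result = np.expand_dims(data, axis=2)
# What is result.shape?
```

(3, 5, 1, 2, 1)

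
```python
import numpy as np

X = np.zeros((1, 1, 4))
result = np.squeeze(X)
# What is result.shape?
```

(4,)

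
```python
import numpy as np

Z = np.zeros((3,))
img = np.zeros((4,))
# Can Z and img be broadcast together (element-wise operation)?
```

No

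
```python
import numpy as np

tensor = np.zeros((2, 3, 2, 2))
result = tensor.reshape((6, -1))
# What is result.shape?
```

(6, 4)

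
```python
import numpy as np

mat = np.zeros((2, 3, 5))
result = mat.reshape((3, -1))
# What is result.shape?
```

(3, 10)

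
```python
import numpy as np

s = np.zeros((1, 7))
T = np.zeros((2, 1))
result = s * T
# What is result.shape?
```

(2, 7)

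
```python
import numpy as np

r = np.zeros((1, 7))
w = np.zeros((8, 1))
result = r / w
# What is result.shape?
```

(8, 7)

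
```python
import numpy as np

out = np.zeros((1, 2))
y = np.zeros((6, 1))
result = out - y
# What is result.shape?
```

(6, 2)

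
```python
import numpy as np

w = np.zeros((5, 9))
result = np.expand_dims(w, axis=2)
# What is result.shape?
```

(5, 9, 1)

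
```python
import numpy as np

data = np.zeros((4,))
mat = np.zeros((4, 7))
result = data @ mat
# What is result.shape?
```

(7,)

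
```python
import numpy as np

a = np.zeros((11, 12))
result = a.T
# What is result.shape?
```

(12, 11)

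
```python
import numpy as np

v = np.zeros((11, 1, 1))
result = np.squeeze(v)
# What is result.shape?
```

(11,)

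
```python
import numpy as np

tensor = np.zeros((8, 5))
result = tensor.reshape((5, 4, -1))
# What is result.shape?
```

(5, 4, 2)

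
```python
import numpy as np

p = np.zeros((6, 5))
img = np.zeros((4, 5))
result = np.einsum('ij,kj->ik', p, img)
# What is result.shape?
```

(6, 4)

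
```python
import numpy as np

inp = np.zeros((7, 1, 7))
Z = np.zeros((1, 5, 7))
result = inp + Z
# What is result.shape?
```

(7, 5, 7)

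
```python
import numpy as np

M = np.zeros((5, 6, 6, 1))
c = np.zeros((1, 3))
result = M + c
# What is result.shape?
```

(5, 6, 6, 3)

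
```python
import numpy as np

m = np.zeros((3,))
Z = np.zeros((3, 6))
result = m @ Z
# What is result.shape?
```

(6,)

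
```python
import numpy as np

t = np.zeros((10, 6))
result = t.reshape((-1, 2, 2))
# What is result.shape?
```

(15, 2, 2)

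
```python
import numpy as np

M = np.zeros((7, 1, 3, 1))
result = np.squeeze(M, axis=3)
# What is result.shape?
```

(7, 1, 3)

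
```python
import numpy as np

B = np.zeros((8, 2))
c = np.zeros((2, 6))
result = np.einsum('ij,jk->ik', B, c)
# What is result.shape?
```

(8, 6)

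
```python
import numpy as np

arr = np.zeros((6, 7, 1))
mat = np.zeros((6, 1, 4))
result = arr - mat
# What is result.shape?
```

(6, 7, 4)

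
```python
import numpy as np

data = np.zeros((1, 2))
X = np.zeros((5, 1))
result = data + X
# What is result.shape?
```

(5, 2)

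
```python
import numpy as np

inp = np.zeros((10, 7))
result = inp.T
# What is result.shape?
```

(7, 10)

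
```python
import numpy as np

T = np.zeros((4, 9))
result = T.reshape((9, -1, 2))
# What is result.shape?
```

(9, 2, 2)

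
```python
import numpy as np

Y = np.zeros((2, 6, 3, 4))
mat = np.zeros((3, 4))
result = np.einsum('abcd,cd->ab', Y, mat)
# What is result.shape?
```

(2, 6)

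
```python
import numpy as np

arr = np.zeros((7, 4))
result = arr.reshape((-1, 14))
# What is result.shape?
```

(2, 14)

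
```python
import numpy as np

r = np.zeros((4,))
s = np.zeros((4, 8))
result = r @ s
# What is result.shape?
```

(8,)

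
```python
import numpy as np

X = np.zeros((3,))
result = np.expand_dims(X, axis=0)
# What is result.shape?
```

(1, 3)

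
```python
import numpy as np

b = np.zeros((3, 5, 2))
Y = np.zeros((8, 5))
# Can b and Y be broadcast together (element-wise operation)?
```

No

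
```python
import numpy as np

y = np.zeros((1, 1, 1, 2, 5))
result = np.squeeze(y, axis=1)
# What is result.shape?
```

(1, 1, 2, 5)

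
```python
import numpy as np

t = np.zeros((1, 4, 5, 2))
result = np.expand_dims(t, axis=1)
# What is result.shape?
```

(1, 1, 4, 5, 2)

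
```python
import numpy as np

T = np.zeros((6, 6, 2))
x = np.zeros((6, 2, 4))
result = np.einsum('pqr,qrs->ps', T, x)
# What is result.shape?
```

(6, 4)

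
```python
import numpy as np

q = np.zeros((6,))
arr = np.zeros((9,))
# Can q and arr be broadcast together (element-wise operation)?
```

No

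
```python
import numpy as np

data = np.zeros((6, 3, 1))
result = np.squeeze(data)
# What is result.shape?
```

(6, 3)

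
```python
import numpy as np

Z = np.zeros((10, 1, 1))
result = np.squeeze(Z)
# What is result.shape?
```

(10,)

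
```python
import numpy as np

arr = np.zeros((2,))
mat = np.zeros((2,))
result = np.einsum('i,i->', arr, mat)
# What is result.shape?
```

()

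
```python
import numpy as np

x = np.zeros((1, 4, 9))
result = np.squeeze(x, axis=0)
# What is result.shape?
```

(4, 9)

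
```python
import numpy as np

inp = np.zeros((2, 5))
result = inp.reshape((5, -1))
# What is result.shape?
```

(5, 2)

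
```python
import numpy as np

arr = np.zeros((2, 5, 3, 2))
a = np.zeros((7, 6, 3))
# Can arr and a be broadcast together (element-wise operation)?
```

No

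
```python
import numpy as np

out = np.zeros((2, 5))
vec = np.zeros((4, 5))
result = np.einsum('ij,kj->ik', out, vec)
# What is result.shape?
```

(2, 4)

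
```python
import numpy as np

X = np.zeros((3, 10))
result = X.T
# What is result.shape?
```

(10, 3)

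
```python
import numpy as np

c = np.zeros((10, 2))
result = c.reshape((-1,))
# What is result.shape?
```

(20,)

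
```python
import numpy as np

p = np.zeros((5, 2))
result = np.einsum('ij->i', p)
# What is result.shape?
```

(5,)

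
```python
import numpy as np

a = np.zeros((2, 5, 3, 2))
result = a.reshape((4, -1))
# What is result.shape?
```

(4, 15)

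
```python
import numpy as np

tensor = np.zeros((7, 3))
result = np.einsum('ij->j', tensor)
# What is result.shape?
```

(3,)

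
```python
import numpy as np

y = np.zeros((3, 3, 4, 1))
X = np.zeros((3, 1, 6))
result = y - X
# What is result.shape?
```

(3, 3, 4, 6)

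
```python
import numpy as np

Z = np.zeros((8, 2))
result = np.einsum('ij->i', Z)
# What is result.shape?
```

(8,)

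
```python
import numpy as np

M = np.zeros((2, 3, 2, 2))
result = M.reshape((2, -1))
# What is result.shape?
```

(2, 12)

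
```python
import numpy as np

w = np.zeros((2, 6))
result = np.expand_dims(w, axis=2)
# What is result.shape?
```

(2, 6, 1)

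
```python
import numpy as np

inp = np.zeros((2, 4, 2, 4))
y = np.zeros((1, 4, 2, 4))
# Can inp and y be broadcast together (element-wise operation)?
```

Yes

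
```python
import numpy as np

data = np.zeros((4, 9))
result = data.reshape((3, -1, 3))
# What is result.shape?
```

(3, 4, 3)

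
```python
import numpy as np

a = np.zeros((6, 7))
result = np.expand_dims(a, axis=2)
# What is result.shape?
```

(6, 7, 1)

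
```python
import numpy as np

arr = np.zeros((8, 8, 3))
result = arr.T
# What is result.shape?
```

(3, 8, 8)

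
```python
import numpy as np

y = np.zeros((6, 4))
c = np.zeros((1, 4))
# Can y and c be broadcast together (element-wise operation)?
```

Yes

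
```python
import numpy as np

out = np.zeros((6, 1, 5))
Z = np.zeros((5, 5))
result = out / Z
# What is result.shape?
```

(6, 5, 5)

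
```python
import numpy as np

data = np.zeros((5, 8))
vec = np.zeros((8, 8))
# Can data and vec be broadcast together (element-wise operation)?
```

No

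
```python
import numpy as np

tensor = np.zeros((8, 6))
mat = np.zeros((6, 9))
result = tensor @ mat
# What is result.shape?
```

(8, 9)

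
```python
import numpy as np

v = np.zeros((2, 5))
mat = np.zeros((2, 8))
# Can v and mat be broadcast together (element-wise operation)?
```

No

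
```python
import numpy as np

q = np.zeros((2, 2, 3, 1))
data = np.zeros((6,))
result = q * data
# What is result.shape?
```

(2, 2, 3, 6)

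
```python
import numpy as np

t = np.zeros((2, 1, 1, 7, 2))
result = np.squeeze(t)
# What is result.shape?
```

(2, 7, 2)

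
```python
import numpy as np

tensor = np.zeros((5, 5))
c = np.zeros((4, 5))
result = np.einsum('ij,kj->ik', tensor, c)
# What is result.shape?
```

(5, 4)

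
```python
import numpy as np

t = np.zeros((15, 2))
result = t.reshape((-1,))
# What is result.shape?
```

(30,)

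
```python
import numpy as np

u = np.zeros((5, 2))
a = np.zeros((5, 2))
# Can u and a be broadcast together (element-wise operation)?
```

Yes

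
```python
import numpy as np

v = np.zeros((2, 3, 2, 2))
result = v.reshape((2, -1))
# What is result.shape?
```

(2, 12)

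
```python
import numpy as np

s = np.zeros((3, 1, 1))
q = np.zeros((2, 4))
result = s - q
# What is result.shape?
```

(3, 2, 4)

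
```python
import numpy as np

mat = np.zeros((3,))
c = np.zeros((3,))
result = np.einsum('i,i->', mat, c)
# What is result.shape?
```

()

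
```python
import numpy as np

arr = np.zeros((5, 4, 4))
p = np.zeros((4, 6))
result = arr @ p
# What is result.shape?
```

(5, 4, 6)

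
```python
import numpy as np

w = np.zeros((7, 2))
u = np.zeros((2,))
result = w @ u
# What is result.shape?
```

(7,)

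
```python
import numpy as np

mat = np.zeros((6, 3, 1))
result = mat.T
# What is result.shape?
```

(1, 3, 6)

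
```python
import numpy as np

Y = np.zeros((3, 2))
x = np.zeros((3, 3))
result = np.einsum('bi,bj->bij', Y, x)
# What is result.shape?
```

(3, 2, 3)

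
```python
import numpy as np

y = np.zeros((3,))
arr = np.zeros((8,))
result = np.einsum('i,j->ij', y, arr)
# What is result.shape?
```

(3, 8)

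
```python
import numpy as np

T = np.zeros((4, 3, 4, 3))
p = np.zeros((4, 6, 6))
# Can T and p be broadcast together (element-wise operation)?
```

No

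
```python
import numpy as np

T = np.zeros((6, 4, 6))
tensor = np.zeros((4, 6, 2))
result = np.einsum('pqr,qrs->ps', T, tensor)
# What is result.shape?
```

(6, 2)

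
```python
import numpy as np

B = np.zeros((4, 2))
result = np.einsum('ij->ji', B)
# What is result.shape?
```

(2, 4)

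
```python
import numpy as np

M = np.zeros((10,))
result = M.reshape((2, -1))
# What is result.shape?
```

(2, 5)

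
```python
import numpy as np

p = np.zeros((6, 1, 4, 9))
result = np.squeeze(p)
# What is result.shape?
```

(6, 4, 9)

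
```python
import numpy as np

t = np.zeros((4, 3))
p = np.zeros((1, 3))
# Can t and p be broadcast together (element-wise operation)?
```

Yes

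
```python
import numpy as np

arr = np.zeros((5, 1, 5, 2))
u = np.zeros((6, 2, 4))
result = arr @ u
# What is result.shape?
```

(5, 6, 5, 4)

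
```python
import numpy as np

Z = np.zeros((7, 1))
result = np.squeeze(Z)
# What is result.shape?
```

(7,)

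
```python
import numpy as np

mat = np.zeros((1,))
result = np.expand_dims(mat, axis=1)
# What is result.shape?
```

(1, 1)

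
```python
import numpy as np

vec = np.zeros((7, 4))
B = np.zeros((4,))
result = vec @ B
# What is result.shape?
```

(7,)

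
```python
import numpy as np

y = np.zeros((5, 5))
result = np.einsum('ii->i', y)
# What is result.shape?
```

(5,)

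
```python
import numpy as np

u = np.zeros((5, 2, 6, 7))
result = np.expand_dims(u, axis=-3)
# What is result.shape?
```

(5, 2, 1, 6, 7)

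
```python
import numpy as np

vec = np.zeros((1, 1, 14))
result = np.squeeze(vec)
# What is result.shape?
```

(14,)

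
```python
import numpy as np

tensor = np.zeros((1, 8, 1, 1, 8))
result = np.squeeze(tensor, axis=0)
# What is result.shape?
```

(8, 1, 1, 8)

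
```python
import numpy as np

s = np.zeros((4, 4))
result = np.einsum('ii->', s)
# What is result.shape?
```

()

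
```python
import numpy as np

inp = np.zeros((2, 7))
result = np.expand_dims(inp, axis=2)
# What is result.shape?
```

(2, 7, 1)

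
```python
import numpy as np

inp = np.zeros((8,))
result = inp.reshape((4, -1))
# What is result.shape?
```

(4, 2)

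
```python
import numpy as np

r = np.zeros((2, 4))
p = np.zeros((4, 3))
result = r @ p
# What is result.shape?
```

(2, 3)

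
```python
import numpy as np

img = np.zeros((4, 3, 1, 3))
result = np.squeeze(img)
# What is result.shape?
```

(4, 3, 3)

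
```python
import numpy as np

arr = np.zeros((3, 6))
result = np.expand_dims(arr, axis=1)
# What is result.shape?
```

(3, 1, 6)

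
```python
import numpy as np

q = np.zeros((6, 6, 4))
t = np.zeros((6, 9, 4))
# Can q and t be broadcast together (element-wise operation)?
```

No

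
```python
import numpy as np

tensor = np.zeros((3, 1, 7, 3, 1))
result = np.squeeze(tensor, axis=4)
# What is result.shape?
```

(3, 1, 7, 3)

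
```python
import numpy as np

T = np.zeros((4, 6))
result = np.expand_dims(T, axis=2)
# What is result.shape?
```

(4, 6, 1)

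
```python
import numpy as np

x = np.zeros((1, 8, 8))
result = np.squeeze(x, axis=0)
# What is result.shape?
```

(8, 8)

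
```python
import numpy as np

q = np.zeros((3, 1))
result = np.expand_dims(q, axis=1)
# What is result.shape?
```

(3, 1, 1)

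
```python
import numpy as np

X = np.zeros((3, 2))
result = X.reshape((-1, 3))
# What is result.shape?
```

(2, 3)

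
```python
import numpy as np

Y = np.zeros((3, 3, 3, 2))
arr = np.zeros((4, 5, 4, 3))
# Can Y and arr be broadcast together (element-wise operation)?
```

No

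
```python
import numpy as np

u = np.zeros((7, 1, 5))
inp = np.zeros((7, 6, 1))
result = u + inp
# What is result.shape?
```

(7, 6, 5)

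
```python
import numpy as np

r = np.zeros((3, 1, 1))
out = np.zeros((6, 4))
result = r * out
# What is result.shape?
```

(3, 6, 4)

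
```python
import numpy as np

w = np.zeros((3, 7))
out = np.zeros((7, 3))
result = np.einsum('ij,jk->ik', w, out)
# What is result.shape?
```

(3, 3)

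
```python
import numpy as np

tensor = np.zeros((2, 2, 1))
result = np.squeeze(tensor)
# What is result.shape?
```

(2, 2)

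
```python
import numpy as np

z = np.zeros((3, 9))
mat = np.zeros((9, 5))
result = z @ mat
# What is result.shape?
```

(3, 5)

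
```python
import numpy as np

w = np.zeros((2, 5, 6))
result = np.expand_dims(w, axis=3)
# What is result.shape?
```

(2, 5, 6, 1)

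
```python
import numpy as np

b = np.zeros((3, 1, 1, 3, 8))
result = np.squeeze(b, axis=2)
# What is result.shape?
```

(3, 1, 3, 8)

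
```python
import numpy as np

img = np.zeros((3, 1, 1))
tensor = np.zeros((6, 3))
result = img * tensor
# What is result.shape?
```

(3, 6, 3)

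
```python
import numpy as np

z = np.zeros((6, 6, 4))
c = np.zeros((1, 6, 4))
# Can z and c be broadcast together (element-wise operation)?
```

Yes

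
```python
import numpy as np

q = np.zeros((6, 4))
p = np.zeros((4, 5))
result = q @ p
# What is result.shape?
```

(6, 5)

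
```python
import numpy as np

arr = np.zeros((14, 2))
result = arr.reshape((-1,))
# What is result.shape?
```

(28,)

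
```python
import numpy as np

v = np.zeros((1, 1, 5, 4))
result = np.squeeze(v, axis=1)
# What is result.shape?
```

(1, 5, 4)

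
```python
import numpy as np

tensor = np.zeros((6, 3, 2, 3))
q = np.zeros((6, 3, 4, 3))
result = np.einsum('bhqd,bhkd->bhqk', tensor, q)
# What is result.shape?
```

(6, 3, 2, 4)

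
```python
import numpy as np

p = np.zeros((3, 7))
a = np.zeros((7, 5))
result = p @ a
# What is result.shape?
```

(3, 5)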